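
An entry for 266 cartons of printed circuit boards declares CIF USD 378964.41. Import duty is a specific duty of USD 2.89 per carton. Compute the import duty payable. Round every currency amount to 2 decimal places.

Import duty: USD 768.74

Import duty = 266 × 2.89 = 768.74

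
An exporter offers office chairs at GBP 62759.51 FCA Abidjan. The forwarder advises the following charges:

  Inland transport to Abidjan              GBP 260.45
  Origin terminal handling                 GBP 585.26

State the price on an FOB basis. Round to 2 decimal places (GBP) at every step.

Not relevant to the conversion: inland to port — on the seller under both FCA and FOB; already in the FCA price and stays in the FOB price.
From FCA to FOB, the seller additionally bears: origin terminal.
FOB price = 62759.51 + 585.26 = 63344.77

FOB price: GBP 63344.77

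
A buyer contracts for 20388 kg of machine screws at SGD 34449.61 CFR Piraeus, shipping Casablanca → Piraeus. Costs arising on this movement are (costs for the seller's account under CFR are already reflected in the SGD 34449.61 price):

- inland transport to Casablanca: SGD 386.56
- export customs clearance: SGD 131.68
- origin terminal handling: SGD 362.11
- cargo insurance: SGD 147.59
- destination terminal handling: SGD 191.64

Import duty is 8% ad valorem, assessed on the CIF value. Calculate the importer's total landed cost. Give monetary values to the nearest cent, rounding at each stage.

CFR: the seller pays costs through ocean freight to the destination port, but not insurance.
Already in the invoice (seller's account under CFR): inland to port, export clearance, origin terminal — exclude.
CIF value = CFR price + insurance = 34449.61 + 147.59 = 34597.20
Import duty = 34597.20 × 8% = 2767.78
Buyer bears: insurance 147.59 + destination terminal 191.64 + duty 2767.78 = 3107.01
Landed cost = invoice 34449.61 + 3107.01 = 37556.62

Total landed cost: SGD 37556.62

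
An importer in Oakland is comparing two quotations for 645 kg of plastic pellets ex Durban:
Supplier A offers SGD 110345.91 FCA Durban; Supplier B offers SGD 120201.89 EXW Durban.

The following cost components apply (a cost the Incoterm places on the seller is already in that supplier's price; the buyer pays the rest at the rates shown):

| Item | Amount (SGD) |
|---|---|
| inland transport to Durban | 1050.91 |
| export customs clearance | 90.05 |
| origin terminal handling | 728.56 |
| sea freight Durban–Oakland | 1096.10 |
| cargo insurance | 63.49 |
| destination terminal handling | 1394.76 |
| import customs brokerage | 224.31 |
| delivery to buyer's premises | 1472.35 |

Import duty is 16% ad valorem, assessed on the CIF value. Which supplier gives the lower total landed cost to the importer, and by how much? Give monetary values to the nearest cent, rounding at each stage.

Supplier A is cheaper by SGD 12756.45

Supplier A (FCA):
CIF value = FCA price + origin terminal + freight + insurance = 110345.91 + 728.56 + 1096.10 + 63.49 = 112234.06
Import duty = 112234.06 × 16% = 17957.45
Buyer bears (A): 728.56 + 1096.10 + 63.49 + 1394.76 + 224.31 + 1472.35 = 4979.57
Landed cost (A) = invoice 110345.91 + 4979.57 + duty 17957.45 = 133282.93
Supplier B (EXW):
CIF value = EXW price + inland to port + export clearance + origin terminal + freight + insurance = 120201.89 + 1050.91 + 90.05 + 728.56 + 1096.10 + 63.49 = 123231.00
Import duty = 123231.00 × 16% = 19716.96
Buyer bears (B): 1050.91 + 90.05 + 728.56 + 1096.10 + 63.49 + 1394.76 + 224.31 + 1472.35 = 6120.53
Landed cost (B) = invoice 120201.89 + 6120.53 + duty 19716.96 = 146039.38
Difference = |133282.93 − 146039.38| = 12756.45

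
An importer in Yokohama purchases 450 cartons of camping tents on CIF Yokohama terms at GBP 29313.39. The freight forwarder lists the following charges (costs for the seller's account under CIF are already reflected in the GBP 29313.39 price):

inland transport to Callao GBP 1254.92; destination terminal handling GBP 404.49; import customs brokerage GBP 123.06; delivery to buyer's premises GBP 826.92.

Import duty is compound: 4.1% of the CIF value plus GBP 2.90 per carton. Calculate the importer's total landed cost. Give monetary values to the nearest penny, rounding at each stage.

CIF: the seller pays costs through ocean freight and marine insurance to the destination port.
Already in the invoice (seller's account under CIF): inland to port — exclude.
The CIF price already equals the CIF value: 29313.39
Ad valorem component: 29313.39 × 4.1% = 1201.85
Specific component: 450 × 2.90 = 1305.00
Import duty = 1201.85 + 1305.00 = 2506.85
Buyer bears: destination terminal 404.49 + brokerage 123.06 + delivery 826.92 + duty 2506.85 = 3861.32
Landed cost = invoice 29313.39 + 3861.32 = 33174.71

Total landed cost: GBP 33174.71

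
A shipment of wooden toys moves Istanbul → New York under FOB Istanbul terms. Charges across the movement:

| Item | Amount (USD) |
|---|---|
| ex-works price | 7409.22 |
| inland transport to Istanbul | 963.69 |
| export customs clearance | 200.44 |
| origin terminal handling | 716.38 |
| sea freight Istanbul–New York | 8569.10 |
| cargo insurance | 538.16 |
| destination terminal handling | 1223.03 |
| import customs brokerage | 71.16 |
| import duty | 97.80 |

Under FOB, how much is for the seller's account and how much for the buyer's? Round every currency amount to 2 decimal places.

Seller: USD 9289.73; buyer: USD 10499.25

FOB: the seller bears costs until goods are on board at the origin port; the buyer bears freight, insurance and all costs thereafter.
Seller's account: goods 7409.22 + inland to port 963.69 + export clearance 200.44 + origin terminal 716.38 = 9289.73
Buyer's account: freight 8569.10 + insurance 538.16 + destination terminal 1223.03 + brokerage 71.16 + duty 97.80 = 10499.25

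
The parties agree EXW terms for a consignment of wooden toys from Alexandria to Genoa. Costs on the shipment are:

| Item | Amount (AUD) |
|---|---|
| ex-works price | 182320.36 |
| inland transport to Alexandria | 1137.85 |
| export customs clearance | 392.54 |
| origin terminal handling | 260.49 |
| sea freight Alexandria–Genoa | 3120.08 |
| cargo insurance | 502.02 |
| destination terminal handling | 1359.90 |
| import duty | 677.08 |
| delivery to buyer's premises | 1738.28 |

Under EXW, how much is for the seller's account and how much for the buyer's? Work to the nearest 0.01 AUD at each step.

Seller: AUD 182320.36; buyer: AUD 9188.24

EXW: the seller makes goods available at their premises; the buyer bears all onward costs.
Seller's account: goods 182320.36 = 182320.36
Buyer's account: inland to port 1137.85 + export clearance 392.54 + origin terminal 260.49 + freight 3120.08 + insurance 502.02 + destination terminal 1359.90 + duty 677.08 + delivery 1738.28 = 9188.24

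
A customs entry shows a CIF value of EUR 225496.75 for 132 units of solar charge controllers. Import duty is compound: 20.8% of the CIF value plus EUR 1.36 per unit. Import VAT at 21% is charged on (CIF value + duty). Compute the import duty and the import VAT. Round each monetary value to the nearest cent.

Import duty: EUR 47082.84; import VAT: EUR 57241.71

Ad valorem component: 225496.75 × 20.8% = 46903.32
Specific component: 132 × 1.36 = 179.52
Import duty = 46903.32 + 179.52 = 47082.84
VAT base = CIF + duty = 225496.75 + 47082.84 = 272579.59
Import VAT = 272579.59 × 21% = 57241.71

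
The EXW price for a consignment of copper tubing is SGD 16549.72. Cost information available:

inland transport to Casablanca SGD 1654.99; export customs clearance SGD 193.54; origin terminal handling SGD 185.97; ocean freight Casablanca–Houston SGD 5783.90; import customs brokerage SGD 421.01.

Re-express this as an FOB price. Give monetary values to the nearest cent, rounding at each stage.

FOB price: SGD 18584.22

Not relevant to the conversion: freight, brokerage — on the buyer under both terms; not part of either seller's price.
From EXW to FOB, the seller additionally bears: inland to port, export clearance, origin terminal.
FOB price = 16549.72 + 1654.99 + 193.54 + 185.97 = 18584.22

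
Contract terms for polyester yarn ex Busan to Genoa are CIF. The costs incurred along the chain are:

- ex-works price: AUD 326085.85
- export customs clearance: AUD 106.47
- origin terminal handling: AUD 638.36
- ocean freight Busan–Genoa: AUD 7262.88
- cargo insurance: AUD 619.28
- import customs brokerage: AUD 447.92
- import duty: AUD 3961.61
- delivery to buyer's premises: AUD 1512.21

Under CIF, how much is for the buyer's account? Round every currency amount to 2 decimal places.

CIF: the seller pays costs through ocean freight and marine insurance to the destination port.
Seller's account: goods 326085.85 + export clearance 106.47 + origin terminal 638.36 + freight 7262.88 + insurance 619.28 = 334712.84
Buyer's account: brokerage 447.92 + duty 3961.61 + delivery 1512.21 = 5921.74

Buyer's account: AUD 5921.74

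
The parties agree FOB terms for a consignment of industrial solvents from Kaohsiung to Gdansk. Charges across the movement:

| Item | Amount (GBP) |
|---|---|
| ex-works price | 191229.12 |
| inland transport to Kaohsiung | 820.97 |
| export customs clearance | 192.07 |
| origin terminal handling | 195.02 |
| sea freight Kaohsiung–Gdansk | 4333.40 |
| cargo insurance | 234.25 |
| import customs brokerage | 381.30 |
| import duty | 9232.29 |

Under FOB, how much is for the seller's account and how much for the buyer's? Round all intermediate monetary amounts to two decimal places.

FOB: the seller bears costs until goods are on board at the origin port; the buyer bears freight, insurance and all costs thereafter.
Seller's account: goods 191229.12 + inland to port 820.97 + export clearance 192.07 + origin terminal 195.02 = 192437.18
Buyer's account: freight 4333.40 + insurance 234.25 + brokerage 381.30 + duty 9232.29 = 14181.24

Seller: GBP 192437.18; buyer: GBP 14181.24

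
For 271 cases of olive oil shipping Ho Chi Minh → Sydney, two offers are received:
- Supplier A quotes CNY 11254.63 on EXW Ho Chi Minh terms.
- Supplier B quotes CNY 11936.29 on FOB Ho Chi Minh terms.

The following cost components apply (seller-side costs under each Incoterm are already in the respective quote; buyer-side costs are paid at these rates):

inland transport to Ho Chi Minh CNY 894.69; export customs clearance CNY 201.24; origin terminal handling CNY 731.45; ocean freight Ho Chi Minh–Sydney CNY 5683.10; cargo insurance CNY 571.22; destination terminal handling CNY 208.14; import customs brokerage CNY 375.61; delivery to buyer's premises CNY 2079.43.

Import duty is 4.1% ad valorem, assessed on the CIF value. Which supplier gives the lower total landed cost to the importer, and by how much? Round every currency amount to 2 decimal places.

Supplier A (EXW):
CIF value = EXW price + inland to port + export clearance + origin terminal + freight + insurance = 11254.63 + 894.69 + 201.24 + 731.45 + 5683.10 + 571.22 = 19336.33
Import duty = 19336.33 × 4.1% = 792.79
Buyer bears (A): 894.69 + 201.24 + 731.45 + 5683.10 + 571.22 + 208.14 + 375.61 + 2079.43 = 10744.88
Landed cost (A) = invoice 11254.63 + 10744.88 + duty 792.79 = 22792.30
Supplier B (FOB):
CIF value = FOB price + freight + insurance = 11936.29 + 5683.10 + 571.22 = 18190.61
Import duty = 18190.61 × 4.1% = 745.82
Buyer bears (B): 5683.10 + 571.22 + 208.14 + 375.61 + 2079.43 = 8917.50
Landed cost (B) = invoice 11936.29 + 8917.50 + duty 745.82 = 21599.61
Difference = |22792.30 − 21599.61| = 1192.69

Supplier B is cheaper by CNY 1192.69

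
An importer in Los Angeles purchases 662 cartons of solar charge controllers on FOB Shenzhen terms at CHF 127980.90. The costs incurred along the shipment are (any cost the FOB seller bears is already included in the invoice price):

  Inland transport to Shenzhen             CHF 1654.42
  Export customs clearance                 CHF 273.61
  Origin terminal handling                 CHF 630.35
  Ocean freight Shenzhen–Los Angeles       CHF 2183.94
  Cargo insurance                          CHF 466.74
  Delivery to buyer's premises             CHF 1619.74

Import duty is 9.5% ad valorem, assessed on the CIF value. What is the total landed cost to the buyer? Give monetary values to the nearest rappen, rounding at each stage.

Total landed cost: CHF 144661.32

FOB: the seller bears costs until goods are on board at the origin port; the buyer bears freight, insurance and all costs thereafter.
Already in the invoice (seller's account under FOB): inland to port, export clearance, origin terminal — exclude.
CIF value = FOB price + freight + insurance = 127980.90 + 2183.94 + 466.74 = 130631.58
Import duty = 130631.58 × 9.5% = 12410.00
Buyer bears: freight 2183.94 + insurance 466.74 + delivery 1619.74 + duty 12410.00 = 16680.42
Landed cost = invoice 127980.90 + 16680.42 = 144661.32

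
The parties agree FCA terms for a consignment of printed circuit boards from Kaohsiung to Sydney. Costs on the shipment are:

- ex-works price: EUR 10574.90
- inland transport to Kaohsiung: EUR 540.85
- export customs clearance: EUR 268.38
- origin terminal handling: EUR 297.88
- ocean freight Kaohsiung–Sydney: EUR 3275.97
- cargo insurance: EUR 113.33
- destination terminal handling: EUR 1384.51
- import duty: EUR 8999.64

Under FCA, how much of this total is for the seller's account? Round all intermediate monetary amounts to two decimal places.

FCA: the seller delivers export-cleared goods to the carrier; the buyer bears costs from that point.
Seller's account: goods 10574.90 + inland to port 540.85 + export clearance 268.38 = 11384.13
Buyer's account: origin terminal 297.88 + freight 3275.97 + insurance 113.33 + destination terminal 1384.51 + duty 8999.64 = 14071.33

Seller's account: EUR 11384.13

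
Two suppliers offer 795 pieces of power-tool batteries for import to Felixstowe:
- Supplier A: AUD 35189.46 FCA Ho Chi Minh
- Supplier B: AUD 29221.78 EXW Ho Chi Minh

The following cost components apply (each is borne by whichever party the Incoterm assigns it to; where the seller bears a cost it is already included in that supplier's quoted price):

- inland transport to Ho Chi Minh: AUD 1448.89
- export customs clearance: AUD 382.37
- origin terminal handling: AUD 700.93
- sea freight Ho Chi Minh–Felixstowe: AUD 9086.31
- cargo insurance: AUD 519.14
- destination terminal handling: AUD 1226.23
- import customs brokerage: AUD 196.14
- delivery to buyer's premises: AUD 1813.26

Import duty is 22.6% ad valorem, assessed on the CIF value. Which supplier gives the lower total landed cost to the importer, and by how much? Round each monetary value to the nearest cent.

Supplier B is cheaper by AUD 5071.25

Supplier A (FCA):
CIF value = FCA price + origin terminal + freight + insurance = 35189.46 + 700.93 + 9086.31 + 519.14 = 45495.84
Import duty = 45495.84 × 22.6% = 10282.06
Buyer bears (A): 700.93 + 9086.31 + 519.14 + 1226.23 + 196.14 + 1813.26 = 13542.01
Landed cost (A) = invoice 35189.46 + 13542.01 + duty 10282.06 = 59013.53
Supplier B (EXW):
CIF value = EXW price + inland to port + export clearance + origin terminal + freight + insurance = 29221.78 + 1448.89 + 382.37 + 700.93 + 9086.31 + 519.14 = 41359.42
Import duty = 41359.42 × 22.6% = 9347.23
Buyer bears (B): 1448.89 + 382.37 + 700.93 + 9086.31 + 519.14 + 1226.23 + 196.14 + 1813.26 = 15373.27
Landed cost (B) = invoice 29221.78 + 15373.27 + duty 9347.23 = 53942.28
Difference = |59013.53 − 53942.28| = 5071.25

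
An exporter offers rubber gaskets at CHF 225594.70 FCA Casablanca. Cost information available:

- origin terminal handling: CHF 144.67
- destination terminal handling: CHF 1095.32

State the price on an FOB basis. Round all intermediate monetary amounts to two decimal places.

FOB price: CHF 225739.37

Not relevant to the conversion: destination terminal — on the buyer under both terms; not part of either seller's price.
From FCA to FOB, the seller additionally bears: origin terminal.
FOB price = 225594.70 + 144.67 = 225739.37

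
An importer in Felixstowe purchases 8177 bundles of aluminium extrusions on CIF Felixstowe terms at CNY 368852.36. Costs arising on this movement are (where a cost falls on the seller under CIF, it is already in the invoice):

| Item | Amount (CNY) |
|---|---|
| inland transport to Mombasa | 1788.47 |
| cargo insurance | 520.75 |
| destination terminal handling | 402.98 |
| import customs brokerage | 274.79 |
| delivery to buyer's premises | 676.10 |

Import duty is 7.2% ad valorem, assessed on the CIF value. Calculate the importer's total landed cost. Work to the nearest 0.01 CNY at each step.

Total landed cost: CNY 396763.60

CIF: the seller pays costs through ocean freight and marine insurance to the destination port.
Already in the invoice (seller's account under CIF): inland to port, insurance — exclude.
The CIF price already equals the CIF value: 368852.36
Import duty = 368852.36 × 7.2% = 26557.37
Buyer bears: destination terminal 402.98 + brokerage 274.79 + delivery 676.10 + duty 26557.37 = 27911.24
Landed cost = invoice 368852.36 + 27911.24 = 396763.60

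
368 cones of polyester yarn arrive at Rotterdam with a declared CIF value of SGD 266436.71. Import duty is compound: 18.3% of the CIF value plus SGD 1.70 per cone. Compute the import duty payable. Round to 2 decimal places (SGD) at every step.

Import duty: SGD 49383.52

Ad valorem component: 266436.71 × 18.3% = 48757.92
Specific component: 368 × 1.70 = 625.60
Import duty = 48757.92 + 625.60 = 49383.52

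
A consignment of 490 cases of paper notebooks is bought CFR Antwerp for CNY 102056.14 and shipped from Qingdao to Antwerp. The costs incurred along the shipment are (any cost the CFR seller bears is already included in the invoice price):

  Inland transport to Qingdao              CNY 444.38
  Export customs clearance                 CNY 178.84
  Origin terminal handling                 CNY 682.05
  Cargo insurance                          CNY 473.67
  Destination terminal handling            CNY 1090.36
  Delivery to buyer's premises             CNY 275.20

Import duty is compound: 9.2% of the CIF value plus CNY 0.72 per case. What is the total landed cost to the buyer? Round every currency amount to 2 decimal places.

Total landed cost: CNY 113680.91

CFR: the seller pays costs through ocean freight to the destination port, but not insurance.
Already in the invoice (seller's account under CFR): inland to port, export clearance, origin terminal — exclude.
CIF value = CFR price + insurance = 102056.14 + 473.67 = 102529.81
Ad valorem component: 102529.81 × 9.2% = 9432.74
Specific component: 490 × 0.72 = 352.80
Import duty = 9432.74 + 352.80 = 9785.54
Buyer bears: insurance 473.67 + destination terminal 1090.36 + delivery 275.20 + duty 9785.54 = 11624.77
Landed cost = invoice 102056.14 + 11624.77 = 113680.91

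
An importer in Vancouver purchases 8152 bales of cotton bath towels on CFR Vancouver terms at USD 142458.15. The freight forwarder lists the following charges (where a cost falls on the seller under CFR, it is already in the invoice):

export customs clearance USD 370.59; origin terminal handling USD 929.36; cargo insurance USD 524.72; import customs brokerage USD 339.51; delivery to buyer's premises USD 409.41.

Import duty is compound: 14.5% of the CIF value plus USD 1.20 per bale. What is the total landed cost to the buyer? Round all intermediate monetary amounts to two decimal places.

CFR: the seller pays costs through ocean freight to the destination port, but not insurance.
Already in the invoice (seller's account under CFR): export clearance, origin terminal — exclude.
CIF value = CFR price + insurance = 142458.15 + 524.72 = 142982.87
Ad valorem component: 142982.87 × 14.5% = 20732.52
Specific component: 8152 × 1.20 = 9782.40
Import duty = 20732.52 + 9782.40 = 30514.92
Buyer bears: insurance 524.72 + brokerage 339.51 + delivery 409.41 + duty 30514.92 = 31788.56
Landed cost = invoice 142458.15 + 31788.56 = 174246.71

Total landed cost: USD 174246.71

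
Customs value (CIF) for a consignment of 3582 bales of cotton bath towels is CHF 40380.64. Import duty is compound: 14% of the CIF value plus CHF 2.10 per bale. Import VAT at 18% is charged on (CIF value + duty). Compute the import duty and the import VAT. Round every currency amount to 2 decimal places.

Import duty: CHF 13175.49; import VAT: CHF 9640.10

Ad valorem component: 40380.64 × 14% = 5653.29
Specific component: 3582 × 2.10 = 7522.20
Import duty = 5653.29 + 7522.20 = 13175.49
VAT base = CIF + duty = 40380.64 + 13175.49 = 53556.13
Import VAT = 53556.13 × 18% = 9640.10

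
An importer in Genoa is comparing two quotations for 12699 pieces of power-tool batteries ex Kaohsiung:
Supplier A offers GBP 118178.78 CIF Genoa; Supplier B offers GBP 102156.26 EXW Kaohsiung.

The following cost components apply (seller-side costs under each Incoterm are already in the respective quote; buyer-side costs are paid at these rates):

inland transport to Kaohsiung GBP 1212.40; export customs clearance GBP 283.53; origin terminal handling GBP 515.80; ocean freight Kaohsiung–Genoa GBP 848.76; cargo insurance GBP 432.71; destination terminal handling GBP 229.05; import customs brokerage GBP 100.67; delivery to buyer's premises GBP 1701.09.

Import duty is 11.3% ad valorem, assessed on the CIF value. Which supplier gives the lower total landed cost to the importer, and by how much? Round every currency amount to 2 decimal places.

Supplier B is cheaper by GBP 14167.73

Supplier A (CIF):
The CIF price already equals the CIF value: 118178.78
Import duty = 118178.78 × 11.3% = 13354.20
Buyer bears (A): 229.05 + 100.67 + 1701.09 = 2030.81
Landed cost (A) = invoice 118178.78 + 2030.81 + duty 13354.20 = 133563.79
Supplier B (EXW):
CIF value = EXW price + inland to port + export clearance + origin terminal + freight + insurance = 102156.26 + 1212.40 + 283.53 + 515.80 + 848.76 + 432.71 = 105449.46
Import duty = 105449.46 × 11.3% = 11915.79
Buyer bears (B): 1212.40 + 283.53 + 515.80 + 848.76 + 432.71 + 229.05 + 100.67 + 1701.09 = 5324.01
Landed cost (B) = invoice 102156.26 + 5324.01 + duty 11915.79 = 119396.06
Difference = |133563.79 − 119396.06| = 14167.73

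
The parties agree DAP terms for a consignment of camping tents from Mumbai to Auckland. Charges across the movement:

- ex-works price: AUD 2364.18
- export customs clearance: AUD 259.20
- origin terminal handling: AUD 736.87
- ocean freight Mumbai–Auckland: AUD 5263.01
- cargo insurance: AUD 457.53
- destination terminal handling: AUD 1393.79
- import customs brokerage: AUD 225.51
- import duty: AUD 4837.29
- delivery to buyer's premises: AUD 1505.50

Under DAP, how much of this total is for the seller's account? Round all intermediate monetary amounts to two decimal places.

Seller's account: AUD 11980.08

DAP: the seller bears all costs to the named destination except import duty and clearance.
Seller's account: goods 2364.18 + export clearance 259.20 + origin terminal 736.87 + freight 5263.01 + insurance 457.53 + destination terminal 1393.79 + delivery 1505.50 = 11980.08
Buyer's account: brokerage 225.51 + duty 4837.29 = 5062.80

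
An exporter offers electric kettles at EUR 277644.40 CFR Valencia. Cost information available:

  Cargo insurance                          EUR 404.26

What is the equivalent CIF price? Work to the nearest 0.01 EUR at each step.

CIF price: EUR 278048.66

From CFR to CIF, the seller additionally bears: insurance.
CIF price = 277644.40 + 404.26 = 278048.66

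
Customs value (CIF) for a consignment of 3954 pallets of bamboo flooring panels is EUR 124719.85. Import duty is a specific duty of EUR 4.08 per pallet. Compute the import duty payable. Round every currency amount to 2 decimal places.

Import duty: EUR 16132.32

Import duty = 3954 × 4.08 = 16132.32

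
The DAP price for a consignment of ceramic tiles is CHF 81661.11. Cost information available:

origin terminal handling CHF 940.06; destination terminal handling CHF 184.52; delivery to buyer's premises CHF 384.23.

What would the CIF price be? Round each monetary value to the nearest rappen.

Not relevant to the conversion: origin terminal — on the seller under both DAP and CIF; already in the DAP price and stays in the CIF price.
From DAP to CIF, the seller no longer bears: destination terminal, delivery.
CIF price = 81661.11 − 184.52 − 384.23 = 81092.36

CIF price: CHF 81092.36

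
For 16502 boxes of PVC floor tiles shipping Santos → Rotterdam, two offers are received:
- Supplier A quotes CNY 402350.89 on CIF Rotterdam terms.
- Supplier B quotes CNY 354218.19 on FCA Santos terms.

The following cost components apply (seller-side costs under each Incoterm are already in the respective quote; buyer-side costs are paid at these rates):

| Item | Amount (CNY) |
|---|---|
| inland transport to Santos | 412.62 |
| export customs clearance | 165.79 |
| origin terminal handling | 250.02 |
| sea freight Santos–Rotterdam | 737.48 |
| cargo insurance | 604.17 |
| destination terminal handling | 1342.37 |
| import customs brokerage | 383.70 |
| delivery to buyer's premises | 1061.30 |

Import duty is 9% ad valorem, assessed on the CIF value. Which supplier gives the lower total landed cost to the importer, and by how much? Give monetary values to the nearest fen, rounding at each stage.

Supplier A (CIF):
The CIF price already equals the CIF value: 402350.89
Import duty = 402350.89 × 9% = 36211.58
Buyer bears (A): 1342.37 + 383.70 + 1061.30 = 2787.37
Landed cost (A) = invoice 402350.89 + 2787.37 + duty 36211.58 = 441349.84
Supplier B (FCA):
CIF value = FCA price + origin terminal + freight + insurance = 354218.19 + 250.02 + 737.48 + 604.17 = 355809.86
Import duty = 355809.86 × 9% = 32022.89
Buyer bears (B): 250.02 + 737.48 + 604.17 + 1342.37 + 383.70 + 1061.30 = 4379.04
Landed cost (B) = invoice 354218.19 + 4379.04 + duty 32022.89 = 390620.12
Difference = |441349.84 − 390620.12| = 50729.72

Supplier B is cheaper by CNY 50729.72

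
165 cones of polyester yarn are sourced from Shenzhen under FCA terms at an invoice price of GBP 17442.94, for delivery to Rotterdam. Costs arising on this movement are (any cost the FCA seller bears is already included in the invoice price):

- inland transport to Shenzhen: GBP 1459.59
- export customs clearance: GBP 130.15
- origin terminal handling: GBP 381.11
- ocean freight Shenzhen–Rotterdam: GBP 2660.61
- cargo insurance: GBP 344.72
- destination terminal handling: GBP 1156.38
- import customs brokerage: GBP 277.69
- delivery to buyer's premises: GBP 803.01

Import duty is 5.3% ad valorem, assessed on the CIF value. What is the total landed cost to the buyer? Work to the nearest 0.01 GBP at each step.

Total landed cost: GBP 24170.42

FCA: the seller delivers export-cleared goods to the carrier; the buyer bears costs from that point.
Already in the invoice (seller's account under FCA): inland to port, export clearance — exclude.
CIF value = FCA price + origin terminal + freight + insurance = 17442.94 + 381.11 + 2660.61 + 344.72 = 20829.38
Import duty = 20829.38 × 5.3% = 1103.96
Buyer bears: origin terminal 381.11 + freight 2660.61 + insurance 344.72 + destination terminal 1156.38 + brokerage 277.69 + delivery 803.01 + duty 1103.96 = 6727.48
Landed cost = invoice 17442.94 + 6727.48 = 24170.42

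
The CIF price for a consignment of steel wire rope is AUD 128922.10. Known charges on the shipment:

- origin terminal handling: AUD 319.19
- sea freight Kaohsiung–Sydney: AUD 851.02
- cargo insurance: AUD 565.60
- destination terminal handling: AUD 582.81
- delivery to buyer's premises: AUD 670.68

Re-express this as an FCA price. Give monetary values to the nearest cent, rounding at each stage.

FCA price: AUD 127186.29

Not relevant to the conversion: delivery, destination terminal — on the buyer under both terms; not part of either seller's price.
From CIF to FCA, the seller no longer bears: origin terminal, freight, insurance.
FCA price = 128922.10 − 319.19 − 851.02 − 565.60 = 127186.29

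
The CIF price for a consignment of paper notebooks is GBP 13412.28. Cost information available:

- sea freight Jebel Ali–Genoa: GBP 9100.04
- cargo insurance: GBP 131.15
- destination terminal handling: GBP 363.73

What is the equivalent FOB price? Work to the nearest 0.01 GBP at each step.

Not relevant to the conversion: destination terminal — on the buyer under both terms; not part of either seller's price.
From CIF to FOB, the seller no longer bears: freight, insurance.
FOB price = 13412.28 − 9100.04 − 131.15 = 4181.09

FOB price: GBP 4181.09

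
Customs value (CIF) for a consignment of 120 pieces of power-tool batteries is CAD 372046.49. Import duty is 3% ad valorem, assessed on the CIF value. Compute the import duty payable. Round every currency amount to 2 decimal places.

Import duty = 372046.49 × 3% = 11161.39

Import duty: CAD 11161.39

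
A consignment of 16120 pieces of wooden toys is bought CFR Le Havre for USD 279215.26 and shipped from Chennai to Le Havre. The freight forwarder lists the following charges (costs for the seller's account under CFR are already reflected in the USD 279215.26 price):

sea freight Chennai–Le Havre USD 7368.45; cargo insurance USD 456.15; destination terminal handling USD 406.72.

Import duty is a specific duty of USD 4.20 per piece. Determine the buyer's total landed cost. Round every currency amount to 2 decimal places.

CFR: the seller pays costs through ocean freight to the destination port, but not insurance.
Already in the invoice (seller's account under CFR): freight — exclude.
CIF value = CFR price + insurance = 279215.26 + 456.15 = 279671.41
Import duty = 16120 × 4.20 = 67704.00
Buyer bears: insurance 456.15 + destination terminal 406.72 + duty 67704.00 = 68566.87
Landed cost = invoice 279215.26 + 68566.87 = 347782.13

Total landed cost: USD 347782.13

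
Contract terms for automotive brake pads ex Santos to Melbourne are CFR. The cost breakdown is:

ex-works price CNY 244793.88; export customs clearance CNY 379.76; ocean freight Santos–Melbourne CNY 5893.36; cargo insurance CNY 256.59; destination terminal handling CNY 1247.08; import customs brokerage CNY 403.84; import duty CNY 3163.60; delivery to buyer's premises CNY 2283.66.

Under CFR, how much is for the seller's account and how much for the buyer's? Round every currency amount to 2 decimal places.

Seller: CNY 251067.00; buyer: CNY 7354.77

CFR: the seller pays costs through ocean freight to the destination port, but not insurance.
Seller's account: goods 244793.88 + export clearance 379.76 + freight 5893.36 = 251067.00
Buyer's account: insurance 256.59 + destination terminal 1247.08 + brokerage 403.84 + duty 3163.60 + delivery 2283.66 = 7354.77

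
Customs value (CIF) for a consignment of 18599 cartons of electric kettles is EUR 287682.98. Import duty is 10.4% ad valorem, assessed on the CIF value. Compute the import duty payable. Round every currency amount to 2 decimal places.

Import duty: EUR 29919.03

Import duty = 287682.98 × 10.4% = 29919.03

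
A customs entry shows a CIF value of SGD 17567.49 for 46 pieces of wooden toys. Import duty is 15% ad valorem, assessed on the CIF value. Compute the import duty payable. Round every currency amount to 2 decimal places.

Import duty = 17567.49 × 15% = 2635.12

Import duty: SGD 2635.12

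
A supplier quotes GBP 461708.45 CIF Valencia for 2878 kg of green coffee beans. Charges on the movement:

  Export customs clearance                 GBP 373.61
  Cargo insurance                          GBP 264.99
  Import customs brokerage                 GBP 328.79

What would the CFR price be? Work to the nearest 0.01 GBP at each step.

Not relevant to the conversion: export clearance — on the seller under both CIF and CFR; already in the CIF price and stays in the CFR price. brokerage — on the buyer under both terms; not part of either seller's price.
From CIF to CFR, the seller no longer bears: insurance.
CFR price = 461708.45 − 264.99 = 461443.46

CFR price: GBP 461443.46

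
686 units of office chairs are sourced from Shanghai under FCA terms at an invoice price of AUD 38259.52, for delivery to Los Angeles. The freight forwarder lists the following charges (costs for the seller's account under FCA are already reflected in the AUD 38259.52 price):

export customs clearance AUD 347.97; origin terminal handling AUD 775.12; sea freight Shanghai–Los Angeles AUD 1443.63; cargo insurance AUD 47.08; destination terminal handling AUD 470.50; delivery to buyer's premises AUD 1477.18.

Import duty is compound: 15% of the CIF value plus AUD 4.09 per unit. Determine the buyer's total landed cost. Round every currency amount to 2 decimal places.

Total landed cost: AUD 51357.57

FCA: the seller delivers export-cleared goods to the carrier; the buyer bears costs from that point.
Already in the invoice (seller's account under FCA): export clearance — exclude.
CIF value = FCA price + origin terminal + freight + insurance = 38259.52 + 775.12 + 1443.63 + 47.08 = 40525.35
Ad valorem component: 40525.35 × 15% = 6078.80
Specific component: 686 × 4.09 = 2805.74
Import duty = 6078.80 + 2805.74 = 8884.54
Buyer bears: origin terminal 775.12 + freight 1443.63 + insurance 47.08 + destination terminal 470.50 + delivery 1477.18 + duty 8884.54 = 13098.05
Landed cost = invoice 38259.52 + 13098.05 = 51357.57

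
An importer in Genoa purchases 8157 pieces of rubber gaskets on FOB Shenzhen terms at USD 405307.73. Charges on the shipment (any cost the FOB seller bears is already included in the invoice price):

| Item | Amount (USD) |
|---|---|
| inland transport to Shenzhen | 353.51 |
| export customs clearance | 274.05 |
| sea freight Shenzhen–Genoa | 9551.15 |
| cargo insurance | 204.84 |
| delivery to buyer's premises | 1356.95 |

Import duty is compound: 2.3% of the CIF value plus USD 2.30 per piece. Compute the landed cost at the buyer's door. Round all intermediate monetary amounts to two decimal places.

Total landed cost: USD 444728.24

FOB: the seller bears costs until goods are on board at the origin port; the buyer bears freight, insurance and all costs thereafter.
Already in the invoice (seller's account under FOB): inland to port, export clearance — exclude.
CIF value = FOB price + freight + insurance = 405307.73 + 9551.15 + 204.84 = 415063.72
Ad valorem component: 415063.72 × 2.3% = 9546.47
Specific component: 8157 × 2.30 = 18761.10
Import duty = 9546.47 + 18761.10 = 28307.57
Buyer bears: freight 9551.15 + insurance 204.84 + delivery 1356.95 + duty 28307.57 = 39420.51
Landed cost = invoice 405307.73 + 39420.51 = 444728.24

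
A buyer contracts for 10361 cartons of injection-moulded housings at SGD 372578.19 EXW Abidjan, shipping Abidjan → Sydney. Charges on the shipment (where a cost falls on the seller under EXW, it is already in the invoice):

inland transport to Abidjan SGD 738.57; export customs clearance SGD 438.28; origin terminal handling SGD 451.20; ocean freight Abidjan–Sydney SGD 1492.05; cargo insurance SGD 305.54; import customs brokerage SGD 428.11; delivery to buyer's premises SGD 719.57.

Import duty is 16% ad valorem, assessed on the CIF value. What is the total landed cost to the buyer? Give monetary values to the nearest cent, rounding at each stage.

EXW: the seller makes goods available at their premises; the buyer bears all onward costs.
CIF value = EXW price + inland to port + export clearance + origin terminal + freight + insurance = 372578.19 + 738.57 + 438.28 + 451.20 + 1492.05 + 305.54 = 376003.83
Import duty = 376003.83 × 16% = 60160.61
Buyer bears: inland to port 738.57 + export clearance 438.28 + origin terminal 451.20 + freight 1492.05 + insurance 305.54 + brokerage 428.11 + delivery 719.57 + duty 60160.61 = 64733.93
Landed cost = invoice 372578.19 + 64733.93 = 437312.12

Total landed cost: SGD 437312.12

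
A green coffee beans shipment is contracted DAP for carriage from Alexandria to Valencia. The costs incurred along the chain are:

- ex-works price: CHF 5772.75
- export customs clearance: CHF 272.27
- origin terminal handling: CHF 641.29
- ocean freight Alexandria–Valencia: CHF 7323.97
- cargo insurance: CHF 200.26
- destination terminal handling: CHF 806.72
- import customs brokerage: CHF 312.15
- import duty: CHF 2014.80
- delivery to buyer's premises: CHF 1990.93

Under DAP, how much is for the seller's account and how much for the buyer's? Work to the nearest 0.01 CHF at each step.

DAP: the seller bears all costs to the named destination except import duty and clearance.
Seller's account: goods 5772.75 + export clearance 272.27 + origin terminal 641.29 + freight 7323.97 + insurance 200.26 + destination terminal 806.72 + delivery 1990.93 = 17008.19
Buyer's account: brokerage 312.15 + duty 2014.80 = 2326.95

Seller: CHF 17008.19; buyer: CHF 2326.95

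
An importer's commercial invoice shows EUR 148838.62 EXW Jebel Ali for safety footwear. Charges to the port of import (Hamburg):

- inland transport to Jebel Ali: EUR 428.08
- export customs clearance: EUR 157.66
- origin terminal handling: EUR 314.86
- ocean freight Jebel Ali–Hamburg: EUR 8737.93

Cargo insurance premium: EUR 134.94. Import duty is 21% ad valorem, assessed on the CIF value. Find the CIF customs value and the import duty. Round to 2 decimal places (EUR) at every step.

CIF = EXW price + pre-shipment costs + freight + insurance
CIF = 148838.62 + 428.08 + 157.66 + 314.86 + 8737.93 + 134.94 = 158612.09
Import duty = 158612.09 × 21% = 33308.54

CIF value: EUR 158612.09; import duty: EUR 33308.54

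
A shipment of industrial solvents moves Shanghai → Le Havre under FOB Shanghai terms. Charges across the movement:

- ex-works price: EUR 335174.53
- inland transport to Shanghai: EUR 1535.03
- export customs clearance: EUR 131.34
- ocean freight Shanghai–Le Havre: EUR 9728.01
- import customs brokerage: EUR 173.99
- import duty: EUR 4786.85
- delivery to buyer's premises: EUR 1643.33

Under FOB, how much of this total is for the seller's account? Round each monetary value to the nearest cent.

Seller's account: EUR 336840.90

FOB: the seller bears costs until goods are on board at the origin port; the buyer bears freight, insurance and all costs thereafter.
Seller's account: goods 335174.53 + inland to port 1535.03 + export clearance 131.34 = 336840.90
Buyer's account: freight 9728.01 + brokerage 173.99 + duty 4786.85 + delivery 1643.33 = 16332.18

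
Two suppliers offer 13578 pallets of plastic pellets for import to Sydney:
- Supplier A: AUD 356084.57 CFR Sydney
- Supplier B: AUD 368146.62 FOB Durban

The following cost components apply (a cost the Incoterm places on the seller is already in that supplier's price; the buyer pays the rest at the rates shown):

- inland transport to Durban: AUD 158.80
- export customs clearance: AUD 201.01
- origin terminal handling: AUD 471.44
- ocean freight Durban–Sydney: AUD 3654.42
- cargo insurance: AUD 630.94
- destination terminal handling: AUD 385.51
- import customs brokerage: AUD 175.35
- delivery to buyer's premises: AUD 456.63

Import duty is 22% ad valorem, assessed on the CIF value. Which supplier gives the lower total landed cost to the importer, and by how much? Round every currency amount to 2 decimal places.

Supplier A (CFR):
CIF value = CFR price + insurance = 356084.57 + 630.94 = 356715.51
Import duty = 356715.51 × 22% = 78477.41
Buyer bears (A): 630.94 + 385.51 + 175.35 + 456.63 = 1648.43
Landed cost (A) = invoice 356084.57 + 1648.43 + duty 78477.41 = 436210.41
Supplier B (FOB):
CIF value = FOB price + freight + insurance = 368146.62 + 3654.42 + 630.94 = 372431.98
Import duty = 372431.98 × 22% = 81935.04
Buyer bears (B): 3654.42 + 630.94 + 385.51 + 175.35 + 456.63 = 5302.85
Landed cost (B) = invoice 368146.62 + 5302.85 + duty 81935.04 = 455384.51
Difference = |436210.41 − 455384.51| = 19174.10

Supplier A is cheaper by AUD 19174.10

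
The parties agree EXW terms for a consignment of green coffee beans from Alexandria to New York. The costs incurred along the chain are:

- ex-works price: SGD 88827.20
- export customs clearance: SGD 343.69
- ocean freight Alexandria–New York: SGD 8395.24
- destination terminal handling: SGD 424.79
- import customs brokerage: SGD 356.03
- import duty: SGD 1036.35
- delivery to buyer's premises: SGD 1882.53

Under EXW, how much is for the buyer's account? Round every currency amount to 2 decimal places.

EXW: the seller makes goods available at their premises; the buyer bears all onward costs.
Seller's account: goods 88827.20 = 88827.20
Buyer's account: export clearance 343.69 + freight 8395.24 + destination terminal 424.79 + brokerage 356.03 + duty 1036.35 + delivery 1882.53 = 12438.63

Buyer's account: SGD 12438.63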